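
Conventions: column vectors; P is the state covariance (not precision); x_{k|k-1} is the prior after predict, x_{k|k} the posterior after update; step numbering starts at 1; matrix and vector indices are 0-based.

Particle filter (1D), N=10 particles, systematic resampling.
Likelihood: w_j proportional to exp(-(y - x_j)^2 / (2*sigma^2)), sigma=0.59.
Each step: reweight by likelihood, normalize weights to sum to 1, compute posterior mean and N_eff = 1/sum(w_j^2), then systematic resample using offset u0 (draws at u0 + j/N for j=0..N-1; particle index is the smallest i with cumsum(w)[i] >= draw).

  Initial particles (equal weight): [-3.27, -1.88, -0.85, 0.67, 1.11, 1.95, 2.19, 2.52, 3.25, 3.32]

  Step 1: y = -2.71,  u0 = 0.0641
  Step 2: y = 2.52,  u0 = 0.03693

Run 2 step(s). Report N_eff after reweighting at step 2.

step 1: w=[0.6273, 0.3659, 0.0068, 0.0000, 0.0000, 0.0000, 0.0000, 0.0000, 0.0000, 0.0000]  mean=-2.7449  Neff=1.8961  idx=[0, 0, 0, 0, 0, 0, 1, 1, 1, 1]
step 2: w=[0.0000, 0.0000, 0.0000, 0.0000, 0.0000, 0.0000, 0.2500, 0.2500, 0.2500, 0.2500]  mean=-1.8800  Neff=4.0000  idx=[6, 6, 6, 7, 7, 8, 8, 8, 9, 9]

N_eff = 4.0000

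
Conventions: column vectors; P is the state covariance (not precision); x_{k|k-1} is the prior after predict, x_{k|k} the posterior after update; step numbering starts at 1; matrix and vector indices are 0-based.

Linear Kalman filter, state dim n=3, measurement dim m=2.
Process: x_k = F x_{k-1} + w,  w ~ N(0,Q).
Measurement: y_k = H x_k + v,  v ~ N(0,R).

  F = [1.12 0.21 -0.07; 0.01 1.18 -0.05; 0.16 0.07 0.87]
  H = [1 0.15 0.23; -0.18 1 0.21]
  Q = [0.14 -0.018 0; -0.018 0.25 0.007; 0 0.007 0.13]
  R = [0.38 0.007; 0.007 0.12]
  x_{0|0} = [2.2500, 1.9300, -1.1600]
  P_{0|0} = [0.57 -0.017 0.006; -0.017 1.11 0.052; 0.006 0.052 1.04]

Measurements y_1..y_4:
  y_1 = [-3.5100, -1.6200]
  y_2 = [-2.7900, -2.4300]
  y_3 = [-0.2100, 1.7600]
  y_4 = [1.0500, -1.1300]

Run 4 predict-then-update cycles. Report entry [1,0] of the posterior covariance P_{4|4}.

P_post[1,0] = 0.0647

step 1: x^-=[3.0065, 2.3579, -0.5141]  P^-=[0.8986 0.2394 0.0682; 0.2394 1.7917 0.1043; 0.0682 0.1043 0.9448]  S=[1.4793 0.4314; 0.4314 1.9349]  K=[0.6722 -0.1023; 0.0994 0.8929; 0.1710 0.1120]  nu=[-6.7519, -3.3288]  x^+=[-1.1913, -1.2852, -2.0412]  P^+=[0.2693 0.0628 -0.1045; 0.0628 0.1580 -0.1849; -0.1045 -0.1849 0.8608]
step 2: x^-=[-1.4613, -1.4264, -2.0564]  P^-=[0.5404 0.1335 -0.1283; 0.1335 0.4956 -0.1943; -0.1283 -0.1943 0.7390]  S=[0.9383 0.0772; 0.0772 0.5457]  K=[0.5711 -0.0638; 0.1102 0.7737; 0.0159 -0.0317]  nu=[-0.6418, -0.8348]  x^+=[-1.7746, -2.1430, -2.0402]  P^+=[0.2378 0.0678 -0.1365; 0.0678 0.1443 -0.1833; -0.1365 -0.1833 0.7383]
step 3: x^-=[-2.2947, -2.4445, -2.2089]  P^-=[0.5070 0.1376 -0.1567; 0.1376 0.4762 -0.1876; -0.1567 -0.1876 0.6368]  S=[0.8876 0.0763; 0.0763 0.5242]  K=[0.5586 -0.0557; 0.1208 0.7684; -0.0395 -0.0432]  nu=[2.9595, 4.2553]  x^+=[-0.8788, 1.1827, -2.5097]  P^+=[0.2331 0.0679 -0.1367; 0.0679 0.1396 -0.1632; -0.1367 -0.1632 0.6342]
step 4: x^-=[-0.5602, 1.5123, -2.2412]  P^-=[0.4999 0.1342 -0.1479; 0.1342 0.4669 -0.1629; -0.1479 -0.1629 0.5602]  S=[0.8810 0.0772; 0.0772 0.5223]  K=[0.5566 -0.0570; 0.1224 0.7642; -0.0468 -0.0288]  nu=[1.8988, -2.2725]  x^+=[0.6263, 0.0080, -2.2646]  P^+=[0.2301 0.0647 -0.1247; 0.0647 0.1343 -0.1434; -0.1247 -0.1434 0.5577]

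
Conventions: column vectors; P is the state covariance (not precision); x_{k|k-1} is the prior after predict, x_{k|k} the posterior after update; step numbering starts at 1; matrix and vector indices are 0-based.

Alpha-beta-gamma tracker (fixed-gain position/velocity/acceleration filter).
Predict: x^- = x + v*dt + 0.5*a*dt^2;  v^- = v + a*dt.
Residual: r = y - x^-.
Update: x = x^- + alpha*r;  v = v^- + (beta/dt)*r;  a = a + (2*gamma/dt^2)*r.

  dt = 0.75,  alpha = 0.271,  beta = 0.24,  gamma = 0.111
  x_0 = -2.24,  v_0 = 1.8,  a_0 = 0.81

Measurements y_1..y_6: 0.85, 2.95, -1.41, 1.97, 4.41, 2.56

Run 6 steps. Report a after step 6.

a_post = -2.9796

step 1: x_pred=-0.6622  r=1.5122  x^+=-0.2524  v^+=2.8914  a^+=1.4068
step 2: x_pred=2.3118  r=0.6382  x^+=2.4848  v^+=4.1507  a^+=1.6587
step 3: x_pred=6.0643  r=-7.4743  x^+=4.0388  v^+=3.0029  a^+=-1.2912
step 4: x_pred=5.9278  r=-3.9578  x^+=4.8553  v^+=0.7680  a^+=-2.8532
step 5: x_pred=4.6288  r=-0.2188  x^+=4.5695  v^+=-1.4419  a^+=-2.9396
step 6: x_pred=2.6613  r=-0.1013  x^+=2.6339  v^+=-3.6790  a^+=-2.9796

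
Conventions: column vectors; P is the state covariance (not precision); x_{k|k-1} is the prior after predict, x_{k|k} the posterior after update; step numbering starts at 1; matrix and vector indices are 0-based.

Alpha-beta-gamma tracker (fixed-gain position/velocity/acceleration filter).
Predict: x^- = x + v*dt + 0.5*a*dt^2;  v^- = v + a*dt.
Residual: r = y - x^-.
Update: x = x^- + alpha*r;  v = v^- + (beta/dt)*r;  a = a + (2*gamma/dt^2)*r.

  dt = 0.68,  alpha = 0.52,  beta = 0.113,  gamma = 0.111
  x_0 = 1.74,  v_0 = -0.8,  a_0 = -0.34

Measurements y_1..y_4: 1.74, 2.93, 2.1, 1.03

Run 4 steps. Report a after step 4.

step 1: x_pred=1.1174  r=0.6226  x^+=1.4411  v^+=-0.9277  a^+=-0.0411
step 2: x_pred=0.8008  r=2.1292  x^+=1.9080  v^+=-0.6018  a^+=0.9812
step 3: x_pred=1.7256  r=0.3744  x^+=1.9203  v^+=0.1276  a^+=1.1609
step 4: x_pred=2.2754  r=-1.2454  x^+=1.6278  v^+=0.7100  a^+=0.5630

a_post = 0.5630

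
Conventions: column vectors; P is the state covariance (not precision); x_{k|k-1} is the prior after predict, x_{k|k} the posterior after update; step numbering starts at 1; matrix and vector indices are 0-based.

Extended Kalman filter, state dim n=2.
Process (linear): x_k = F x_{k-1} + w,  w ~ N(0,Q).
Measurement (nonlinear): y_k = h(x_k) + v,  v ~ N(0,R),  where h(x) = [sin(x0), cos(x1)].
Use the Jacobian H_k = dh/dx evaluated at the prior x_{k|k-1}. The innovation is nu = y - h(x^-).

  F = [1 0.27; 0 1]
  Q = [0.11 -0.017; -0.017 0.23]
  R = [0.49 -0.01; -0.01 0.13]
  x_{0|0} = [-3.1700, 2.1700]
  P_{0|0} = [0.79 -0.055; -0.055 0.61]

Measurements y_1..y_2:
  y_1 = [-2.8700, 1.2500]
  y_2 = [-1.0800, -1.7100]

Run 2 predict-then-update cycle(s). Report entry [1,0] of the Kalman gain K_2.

K[1,0] = 0.0016

step 1: x^-=[-2.5841, 2.1700]  P^-=[0.9148 0.0927; 0.0927 0.8400]  H_jac=[-0.8486 0.0000; 0.0000 -0.8258]  S=[1.1487 0.0550; 0.0550 0.7028]  K=[-0.6731 -0.0563; -0.0213 -0.9853]  nu=[-2.3409, 1.8140]  x^+=[-1.1106, 0.4326]  P^+=[0.3880 0.0007; 0.0007 0.1549]
step 2: x^-=[-0.9938, 0.4326]  P^-=[0.5097 0.0255; 0.0255 0.3849]  H_jac=[0.5455 0.0000; 0.0000 -0.4193]  S=[0.6417 -0.0158; -0.0158 0.1976]  K=[0.4328 -0.0195; 0.0016 -0.8162]  nu=[-0.2419, -2.6179]  x^+=[-1.0476, 2.5690]  P^+=[0.3891 0.0164; 0.0164 0.2531]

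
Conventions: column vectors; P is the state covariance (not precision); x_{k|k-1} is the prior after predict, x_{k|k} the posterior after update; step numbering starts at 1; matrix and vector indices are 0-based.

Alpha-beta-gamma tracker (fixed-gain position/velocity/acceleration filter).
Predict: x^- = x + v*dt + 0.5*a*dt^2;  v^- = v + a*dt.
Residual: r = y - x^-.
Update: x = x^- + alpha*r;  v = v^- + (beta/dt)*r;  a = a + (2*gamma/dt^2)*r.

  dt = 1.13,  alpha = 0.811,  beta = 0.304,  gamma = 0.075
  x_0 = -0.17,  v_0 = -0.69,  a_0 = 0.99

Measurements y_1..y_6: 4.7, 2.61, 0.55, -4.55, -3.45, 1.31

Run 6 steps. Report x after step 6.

x_post = 0.1642

step 1: x_pred=-0.3176  r=5.0176  x^+=3.7517  v^+=1.7786  a^+=1.5794
step 2: x_pred=6.7698  r=-4.1598  x^+=3.3962  v^+=2.4442  a^+=1.0908
step 3: x_pred=6.8546  r=-6.3046  x^+=1.7416  v^+=1.9807  a^+=0.3502
step 4: x_pred=4.2033  r=-8.7533  x^+=-2.8956  v^+=0.0215  a^+=-0.6781
step 5: x_pred=-3.3043  r=-0.1457  x^+=-3.4225  v^+=-0.7840  a^+=-0.6952
step 6: x_pred=-4.7522  r=6.0622  x^+=0.1642  v^+=0.0613  a^+=0.0169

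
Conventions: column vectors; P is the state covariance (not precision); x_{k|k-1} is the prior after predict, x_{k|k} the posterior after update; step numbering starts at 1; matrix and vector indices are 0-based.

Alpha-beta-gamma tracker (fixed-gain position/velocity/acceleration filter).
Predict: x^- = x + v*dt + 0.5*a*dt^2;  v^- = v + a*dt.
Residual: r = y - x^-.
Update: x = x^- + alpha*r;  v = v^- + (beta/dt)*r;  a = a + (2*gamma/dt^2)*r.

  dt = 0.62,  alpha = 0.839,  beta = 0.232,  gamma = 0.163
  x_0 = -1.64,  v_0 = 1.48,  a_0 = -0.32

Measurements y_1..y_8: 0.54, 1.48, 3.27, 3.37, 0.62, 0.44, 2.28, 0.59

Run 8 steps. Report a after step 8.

step 1: x_pred=-0.7839  r=1.3239  x^+=0.3269  v^+=1.7770  a^+=0.8028
step 2: x_pred=1.5829  r=-0.1029  x^+=1.4966  v^+=2.2362  a^+=0.7155
step 3: x_pred=3.0205  r=0.2495  x^+=3.2298  v^+=2.7732  a^+=0.9271
step 4: x_pred=5.1274  r=-1.7574  x^+=3.6529  v^+=2.6904  a^+=-0.5633
step 5: x_pred=5.2127  r=-4.5927  x^+=1.3594  v^+=0.6225  a^+=-4.4583
step 6: x_pred=0.8885  r=-0.4485  x^+=0.5122  v^+=-2.3094  a^+=-4.8387
step 7: x_pred=-1.8496  r=4.1296  x^+=1.6151  v^+=-3.7641  a^+=-1.3364
step 8: x_pred=-0.9755  r=1.5655  x^+=0.3380  v^+=-4.0069  a^+=-0.0088

a_post = -0.0088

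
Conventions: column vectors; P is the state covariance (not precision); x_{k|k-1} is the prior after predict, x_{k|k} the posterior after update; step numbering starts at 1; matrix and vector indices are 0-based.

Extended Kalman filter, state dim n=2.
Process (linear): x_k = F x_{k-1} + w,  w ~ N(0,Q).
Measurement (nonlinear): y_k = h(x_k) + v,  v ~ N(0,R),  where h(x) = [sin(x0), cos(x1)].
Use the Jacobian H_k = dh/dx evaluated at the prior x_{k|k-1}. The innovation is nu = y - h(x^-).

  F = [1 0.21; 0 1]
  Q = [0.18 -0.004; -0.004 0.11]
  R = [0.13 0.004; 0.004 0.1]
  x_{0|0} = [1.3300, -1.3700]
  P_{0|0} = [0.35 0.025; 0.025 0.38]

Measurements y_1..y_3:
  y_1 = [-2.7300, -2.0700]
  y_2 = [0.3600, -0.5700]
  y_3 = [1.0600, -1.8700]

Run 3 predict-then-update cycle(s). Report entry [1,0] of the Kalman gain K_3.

step 1: x^-=[1.0423, -1.3700]  P^-=[0.5573 0.1008; 0.1008 0.4900]  H_jac=[0.5042 0.0000; 0.0000 0.9799]  S=[0.2717 0.0538; 0.0538 0.5705]  K=[1.0190 0.0770; 0.0208 0.8397]  nu=[-3.5936, -2.2694]  x^+=[-2.7943, -3.3503]  P^+=[0.2633 0.0120; 0.0120 0.0858]
step 2: x^-=[-3.4979, -3.3503]  P^-=[0.4522 0.0260; 0.0260 0.1958]  H_jac=[-0.9372 0.0000; 0.0000 -0.2072]  S=[0.5271 0.0091; 0.0091 0.1084]  K=[-0.8042 0.0174; -0.0399 -0.3708]  nu=[0.0112, 0.4083]  x^+=[-3.4998, -3.5021]  P^+=[0.1115 0.0071; 0.0071 0.1798]
step 3: x^-=[-4.2352, -3.5021]  P^-=[0.3024 0.0409; 0.0409 0.2898]  H_jac=[-0.4593 0.0000; 0.0000 -0.3528]  S=[0.1938 0.0106; 0.0106 0.1361]  K=[-0.7139 -0.0502; -0.0559 -0.7469]  nu=[0.1717, -0.9343]  x^+=[-4.3109, -2.8139]  P^+=[0.2025 0.0223; 0.0223 0.2124]

K[1,0] = -0.0559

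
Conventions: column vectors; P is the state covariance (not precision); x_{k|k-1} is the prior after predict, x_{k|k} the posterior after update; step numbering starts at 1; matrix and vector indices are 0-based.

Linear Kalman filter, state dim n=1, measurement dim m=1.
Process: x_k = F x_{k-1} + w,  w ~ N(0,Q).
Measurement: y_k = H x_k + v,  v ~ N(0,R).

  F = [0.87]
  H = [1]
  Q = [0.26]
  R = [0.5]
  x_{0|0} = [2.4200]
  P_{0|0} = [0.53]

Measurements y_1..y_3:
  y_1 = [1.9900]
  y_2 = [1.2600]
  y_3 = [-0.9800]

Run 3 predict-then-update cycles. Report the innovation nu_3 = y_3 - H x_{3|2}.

innov = [-2.3056]

step 1: x^-=[2.1054]  P^-=[0.6612]  S=[1.1612]  K=[0.5694]  nu=[-0.1154]  x^+=[2.0397]  P^+=[0.2847]
step 2: x^-=[1.7745]  P^-=[0.4755]  S=[0.9755]  K=[0.4874]  nu=[-0.5145]  x^+=[1.5237]  P^+=[0.2437]
step 3: x^-=[1.3256]  P^-=[0.4445]  S=[0.9445]  K=[0.4706]  nu=[-2.3056]  x^+=[0.2406]  P^+=[0.2353]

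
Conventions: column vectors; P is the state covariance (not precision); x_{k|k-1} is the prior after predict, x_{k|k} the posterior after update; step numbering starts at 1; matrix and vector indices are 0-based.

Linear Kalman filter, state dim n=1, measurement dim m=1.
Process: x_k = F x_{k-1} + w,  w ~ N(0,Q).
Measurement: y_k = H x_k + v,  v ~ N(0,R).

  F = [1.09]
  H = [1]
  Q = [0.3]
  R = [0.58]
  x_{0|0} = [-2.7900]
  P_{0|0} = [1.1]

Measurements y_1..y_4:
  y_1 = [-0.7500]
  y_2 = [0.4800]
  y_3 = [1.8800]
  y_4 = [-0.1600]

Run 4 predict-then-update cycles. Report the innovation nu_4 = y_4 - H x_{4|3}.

step 1: x^-=[-3.0411]  P^-=[1.6069]  S=[2.1869]  K=[0.7348]  nu=[2.2911]  x^+=[-1.3576]  P^+=[0.4262]
step 2: x^-=[-1.4798]  P^-=[0.8063]  S=[1.3863]  K=[0.5816]  nu=[1.9598]  x^+=[-0.3399]  P^+=[0.3373]
step 3: x^-=[-0.3705]  P^-=[0.7008]  S=[1.2808]  K=[0.5472]  nu=[2.2505]  x^+=[0.8609]  P^+=[0.3174]
step 4: x^-=[0.9384]  P^-=[0.6770]  S=[1.2570]  K=[0.5386]  nu=[-1.0984]  x^+=[0.3468]  P^+=[0.3124]

innov = [-1.0984]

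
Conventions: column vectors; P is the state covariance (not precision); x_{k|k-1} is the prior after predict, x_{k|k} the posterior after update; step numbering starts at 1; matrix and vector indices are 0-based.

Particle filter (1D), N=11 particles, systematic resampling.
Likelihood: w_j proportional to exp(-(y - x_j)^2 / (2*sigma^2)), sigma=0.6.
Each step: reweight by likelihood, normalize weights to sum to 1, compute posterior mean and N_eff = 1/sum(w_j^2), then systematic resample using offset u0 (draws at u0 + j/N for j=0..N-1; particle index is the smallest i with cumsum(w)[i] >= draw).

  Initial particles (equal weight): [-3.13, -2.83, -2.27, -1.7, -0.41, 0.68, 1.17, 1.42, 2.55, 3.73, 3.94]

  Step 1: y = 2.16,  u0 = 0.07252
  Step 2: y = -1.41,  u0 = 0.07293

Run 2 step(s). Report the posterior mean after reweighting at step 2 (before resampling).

post_mean = 1.2166

step 1: w=[0.0000, 0.0000, 0.0000, 0.0000, 0.0001, 0.0294, 0.1576, 0.2875, 0.4979, 0.0200, 0.0075]  mean=1.9867  Neff=2.8035  idx=[6, 6, 7, 7, 7, 8, 8, 8, 8, 8, 9]
step 2: w=[0.4068, 0.4068, 0.0622, 0.0622, 0.0622, 0.0000, 0.0000, 0.0000, 0.0000, 0.0000, 0.0000]  mean=1.2166  Neff=2.9198  idx=[0, 0, 0, 0, 1, 1, 1, 1, 1, 3, 4]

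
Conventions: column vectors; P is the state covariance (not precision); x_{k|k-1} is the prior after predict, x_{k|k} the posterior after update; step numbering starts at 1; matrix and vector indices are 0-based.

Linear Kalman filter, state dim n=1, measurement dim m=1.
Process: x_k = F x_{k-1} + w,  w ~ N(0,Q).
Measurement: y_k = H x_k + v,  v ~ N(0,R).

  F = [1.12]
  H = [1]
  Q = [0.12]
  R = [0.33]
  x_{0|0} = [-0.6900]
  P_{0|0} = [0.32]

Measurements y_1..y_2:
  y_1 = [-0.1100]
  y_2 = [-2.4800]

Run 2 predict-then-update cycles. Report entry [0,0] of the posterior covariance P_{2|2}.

step 1: x^-=[-0.7728]  P^-=[0.5214]  S=[0.8514]  K=[0.6124]  nu=[0.6628]  x^+=[-0.3669]  P^+=[0.2021]
step 2: x^-=[-0.4109]  P^-=[0.3735]  S=[0.7035]  K=[0.5309]  nu=[-2.0691]  x^+=[-1.5094]  P^+=[0.1752]

P_post[0,0] = 0.1752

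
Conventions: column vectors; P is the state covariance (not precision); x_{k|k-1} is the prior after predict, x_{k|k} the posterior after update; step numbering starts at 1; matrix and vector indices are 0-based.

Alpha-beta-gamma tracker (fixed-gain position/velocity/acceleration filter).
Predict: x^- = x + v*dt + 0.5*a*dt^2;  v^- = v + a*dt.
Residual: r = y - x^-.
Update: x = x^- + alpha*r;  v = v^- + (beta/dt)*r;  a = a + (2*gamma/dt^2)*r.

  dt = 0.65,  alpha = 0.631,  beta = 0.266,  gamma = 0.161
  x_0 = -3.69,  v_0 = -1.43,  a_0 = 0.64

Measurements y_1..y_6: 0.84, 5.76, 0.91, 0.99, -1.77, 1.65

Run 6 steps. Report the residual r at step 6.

resid = 3.3194

step 1: x_pred=-4.4843  r=5.3243  x^+=-1.1247  v^+=1.1649  a^+=4.6978
step 2: x_pred=0.6249  r=5.1351  x^+=3.8652  v^+=6.3199  a^+=8.6114
step 3: x_pred=9.7922  r=-8.8822  x^+=4.1875  v^+=8.2824  a^+=1.8420
step 4: x_pred=9.9602  r=-8.9702  x^+=4.3000  v^+=5.8088  a^+=-4.9945
step 5: x_pred=7.0207  r=-8.7907  x^+=1.4738  v^+=-1.0350  a^+=-11.6941
step 6: x_pred=-1.6694  r=3.3194  x^+=0.4251  v^+=-7.2778  a^+=-9.1643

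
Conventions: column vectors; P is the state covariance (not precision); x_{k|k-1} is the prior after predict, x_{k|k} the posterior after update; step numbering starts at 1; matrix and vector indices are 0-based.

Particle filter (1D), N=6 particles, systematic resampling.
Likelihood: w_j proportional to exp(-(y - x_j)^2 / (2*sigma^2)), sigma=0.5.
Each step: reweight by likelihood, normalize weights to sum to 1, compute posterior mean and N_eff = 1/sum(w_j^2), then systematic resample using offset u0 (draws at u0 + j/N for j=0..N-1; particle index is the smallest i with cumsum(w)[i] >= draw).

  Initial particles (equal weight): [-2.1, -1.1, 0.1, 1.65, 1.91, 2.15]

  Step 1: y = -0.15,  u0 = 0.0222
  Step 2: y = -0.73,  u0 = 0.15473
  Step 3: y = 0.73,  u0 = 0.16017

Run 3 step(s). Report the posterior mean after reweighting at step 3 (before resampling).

post_mean = 0.0984

step 1: w=[0.0005, 0.1568, 0.8411, 0.0015, 0.0002, 0.0000]  mean=-0.0865  Neff=1.3661  idx=[1, 2, 2, 2, 2, 2]
step 2: w=[0.3763, 0.1247, 0.1247, 0.1247, 0.1247, 0.1247]  mean=-0.3515  Neff=4.5582  idx=[0, 0, 1, 3, 4, 5]
step 3: w=[0.0007, 0.0007, 0.2497, 0.2497, 0.2497, 0.2497]  mean=0.0984  Neff=4.0109  idx=[2, 3, 3, 4, 5, 5]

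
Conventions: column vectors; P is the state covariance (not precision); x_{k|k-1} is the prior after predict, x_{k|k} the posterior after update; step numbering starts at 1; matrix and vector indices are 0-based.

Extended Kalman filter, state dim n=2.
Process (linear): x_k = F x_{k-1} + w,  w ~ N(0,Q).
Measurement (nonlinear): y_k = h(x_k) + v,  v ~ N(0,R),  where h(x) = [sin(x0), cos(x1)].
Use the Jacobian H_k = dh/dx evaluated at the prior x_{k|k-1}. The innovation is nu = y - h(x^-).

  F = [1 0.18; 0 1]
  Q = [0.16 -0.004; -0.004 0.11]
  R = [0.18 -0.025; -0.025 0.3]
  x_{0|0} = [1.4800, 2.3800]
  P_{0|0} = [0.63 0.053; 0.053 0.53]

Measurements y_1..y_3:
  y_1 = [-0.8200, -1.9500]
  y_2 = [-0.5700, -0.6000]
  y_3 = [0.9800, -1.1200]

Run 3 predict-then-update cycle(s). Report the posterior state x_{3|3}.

x_post = [6.2879, 3.8233]

step 1: x^-=[1.9084, 2.3800]  P^-=[0.8263 0.1444; 0.1444 0.6400]  H_jac=[-0.3312 0.0000; 0.0000 -0.6901]  S=[0.2706 0.0080; 0.0080 0.6048]  K=[-1.0067 -0.1514; -0.1552 -0.7282]  nu=[-1.7636, -1.2263]  x^+=[3.8695, 3.5467]  P^+=[0.5356 0.0294; 0.0294 0.3110]
step 2: x^-=[4.5079, 3.5467]  P^-=[0.7163 0.0813; 0.0813 0.4210]  H_jac=[-0.2031 0.0000; 0.0000 0.3941]  S=[0.2095 -0.0315; -0.0315 0.3654]  K=[-0.6900 0.0282; -0.0107 0.4531]  nu=[0.4092, 0.3191]  x^+=[4.2346, 3.6869]  P^+=[0.6150 0.0653; 0.0653 0.3456]
step 3: x^-=[4.8982, 3.6869]  P^-=[0.8097 0.1235; 0.1235 0.4556]  H_jac=[0.1848 0.0000; 0.0000 0.5186]  S=[0.2076 -0.0132; -0.0132 0.4226]  K=[0.7315 0.1743; 0.1456 0.5638]  nu=[1.9628, -0.2650]  x^+=[6.2879, 3.8233]  P^+=[0.6891 0.0656; 0.0656 0.3191]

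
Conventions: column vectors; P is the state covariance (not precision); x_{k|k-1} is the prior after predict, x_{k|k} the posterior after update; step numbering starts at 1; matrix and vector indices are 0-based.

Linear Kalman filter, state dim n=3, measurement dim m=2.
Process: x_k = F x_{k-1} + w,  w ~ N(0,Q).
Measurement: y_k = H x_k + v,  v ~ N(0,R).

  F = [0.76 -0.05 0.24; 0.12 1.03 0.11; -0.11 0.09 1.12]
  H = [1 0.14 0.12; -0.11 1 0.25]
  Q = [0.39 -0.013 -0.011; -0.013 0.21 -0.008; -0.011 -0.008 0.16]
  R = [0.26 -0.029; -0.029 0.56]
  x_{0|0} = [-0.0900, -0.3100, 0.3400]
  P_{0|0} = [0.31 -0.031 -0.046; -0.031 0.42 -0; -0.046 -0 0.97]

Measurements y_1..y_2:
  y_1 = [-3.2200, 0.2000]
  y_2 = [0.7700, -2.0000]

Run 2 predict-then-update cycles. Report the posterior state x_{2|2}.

step 1: x^-=[0.0287, -0.2927, 0.3628]  P^-=[0.6116 -0.0100 0.1817; -0.0100 0.6629 0.1439; 0.1817 0.1439 1.3959]  S=[0.9503 0.0939; 0.0939 1.3817]  K=[0.6718 -0.0687; 0.0556 0.5028; 0.3573 0.3180]  nu=[-3.2513, 0.4052]  x^+=[-2.1833, -0.2698, -0.6699]  P^+=[0.1848 -0.0291 -0.0339; -0.0291 0.3054 -0.1144; -0.0339 -0.1144 1.1136]
step 2: x^-=[-1.8066, -0.6136, -0.5344]  P^-=[0.5542 -0.0366 0.2453; -0.0366 0.5161 0.0208; 0.2453 0.0208 1.5474]  S=[0.8960 0.0540; 0.0540 1.1844]  K=[0.6494 -0.0602; 0.0159 0.4428; 0.4662 0.3001]  nu=[2.7267, -1.4515]  x^+=[0.0513, -1.2129, 0.3011]  P^+=[0.1764 -0.0297 -0.0136; -0.0297 0.2829 -0.1547; -0.0136 -0.1547 1.2309]

x_post = [0.0513, -1.2129, 0.3011]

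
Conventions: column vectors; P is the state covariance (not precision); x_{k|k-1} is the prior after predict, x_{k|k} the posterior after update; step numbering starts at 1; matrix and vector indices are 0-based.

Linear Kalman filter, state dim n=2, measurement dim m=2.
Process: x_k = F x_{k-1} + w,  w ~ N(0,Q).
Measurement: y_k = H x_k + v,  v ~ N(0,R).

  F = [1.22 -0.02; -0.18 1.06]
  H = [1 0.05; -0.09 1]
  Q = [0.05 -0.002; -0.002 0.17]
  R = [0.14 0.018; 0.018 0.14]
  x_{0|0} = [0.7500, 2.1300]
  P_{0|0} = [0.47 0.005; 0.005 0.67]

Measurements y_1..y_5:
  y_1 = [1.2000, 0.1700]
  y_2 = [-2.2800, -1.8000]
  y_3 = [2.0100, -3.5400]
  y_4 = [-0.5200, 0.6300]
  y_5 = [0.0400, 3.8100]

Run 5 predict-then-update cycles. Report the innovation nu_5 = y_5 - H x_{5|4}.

step 1: x^-=[0.8724, 2.1228]  P^-=[0.7496 -0.1129; -0.1129 0.9361]  S=[0.8806 -0.1151; -0.1151 1.1025]  K=[0.8348 -0.0765; 0.0376 0.8622]  nu=[0.2215, -1.8743]  x^+=[1.2006, 0.5151]  P^+=[0.1148 0.0146; 0.0146 0.1227]
step 2: x^-=[1.4545, 0.3299]  P^-=[0.2201 -0.0108; -0.0108 0.3060]  S=[0.3598 0.0027; 0.0027 0.4497]  K=[0.6108 -0.0718; 0.0073 0.6825]  nu=[-3.7510, -1.9990]  x^+=[-0.6933, -1.0619]  P^+=[0.0838 0.0085; 0.0085 0.0964]
step 3: x^-=[-0.8246, -1.0008]  P^-=[0.1744 -0.0114; -0.0114 0.2778]  S=[0.3139 0.0048; 0.0048 0.4213]  K=[0.5547 -0.0707; -0.0023 0.6619]  nu=[2.8846, -2.6134]  x^+=[0.9604, -2.7375]  P^+=[0.0760 0.0069; 0.0069 0.0933]
step 4: x^-=[1.2264, -3.0746]  P^-=[0.1629 -0.0117; -0.0117 0.2746]  S=[0.3024 0.0054; 0.0054 0.4180]  K=[0.5379 -0.0700; -0.0051 0.6595]  nu=[-1.5927, 3.8150]  x^+=[0.1025, -0.5505]  P^+=[0.0737 0.0065; 0.0065 0.0928]
step 5: x^-=[0.1360, -0.6020]  P^-=[0.1595 -0.0117; -0.0117 0.2742]  S=[0.2990 0.0057; 0.0057 0.4176]  K=[0.5327 -0.0697; -0.0059 0.6592]  nu=[-0.0659, 4.4243]  x^+=[-0.2074, 2.3149]  P^+=[0.0730 0.0064; 0.0064 0.0928]

innov = [-0.0659, 4.4243]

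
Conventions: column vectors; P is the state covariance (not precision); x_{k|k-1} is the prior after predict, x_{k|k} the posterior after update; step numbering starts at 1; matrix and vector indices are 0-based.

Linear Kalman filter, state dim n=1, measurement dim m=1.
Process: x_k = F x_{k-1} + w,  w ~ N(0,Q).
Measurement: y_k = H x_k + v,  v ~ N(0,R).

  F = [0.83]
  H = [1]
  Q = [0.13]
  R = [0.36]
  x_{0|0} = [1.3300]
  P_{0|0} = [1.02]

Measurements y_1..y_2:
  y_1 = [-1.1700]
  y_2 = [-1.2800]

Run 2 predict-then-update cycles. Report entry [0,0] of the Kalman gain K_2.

step 1: x^-=[1.1039]  P^-=[0.8327]  S=[1.1927]  K=[0.6982]  nu=[-2.2739]  x^+=[-0.4836]  P^+=[0.2513]
step 2: x^-=[-0.4014]  P^-=[0.3031]  S=[0.6631]  K=[0.4571]  nu=[-0.8786]  x^+=[-0.8030]  P^+=[0.1646]

K[0,0] = 0.4571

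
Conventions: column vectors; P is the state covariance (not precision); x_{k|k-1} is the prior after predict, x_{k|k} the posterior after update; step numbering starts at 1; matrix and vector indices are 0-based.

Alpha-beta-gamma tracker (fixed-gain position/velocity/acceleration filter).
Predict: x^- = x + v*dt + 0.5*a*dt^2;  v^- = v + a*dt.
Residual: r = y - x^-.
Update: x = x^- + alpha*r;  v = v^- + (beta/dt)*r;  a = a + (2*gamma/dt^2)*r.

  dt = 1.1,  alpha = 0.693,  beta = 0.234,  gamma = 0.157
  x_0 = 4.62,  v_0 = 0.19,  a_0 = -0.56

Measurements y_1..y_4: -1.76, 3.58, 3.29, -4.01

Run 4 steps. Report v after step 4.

v_post = -2.0448

step 1: x_pred=4.4902  r=-6.2502  x^+=0.1588  v^+=-1.7556  a^+=-2.1820
step 2: x_pred=-3.0924  r=6.6724  x^+=1.5316  v^+=-2.7363  a^+=-0.4504
step 3: x_pred=-1.7509  r=5.0409  x^+=1.7424  v^+=-2.1595  a^+=0.8577
step 4: x_pred=-0.1141  r=-3.8959  x^+=-2.8139  v^+=-2.0448  a^+=-0.1533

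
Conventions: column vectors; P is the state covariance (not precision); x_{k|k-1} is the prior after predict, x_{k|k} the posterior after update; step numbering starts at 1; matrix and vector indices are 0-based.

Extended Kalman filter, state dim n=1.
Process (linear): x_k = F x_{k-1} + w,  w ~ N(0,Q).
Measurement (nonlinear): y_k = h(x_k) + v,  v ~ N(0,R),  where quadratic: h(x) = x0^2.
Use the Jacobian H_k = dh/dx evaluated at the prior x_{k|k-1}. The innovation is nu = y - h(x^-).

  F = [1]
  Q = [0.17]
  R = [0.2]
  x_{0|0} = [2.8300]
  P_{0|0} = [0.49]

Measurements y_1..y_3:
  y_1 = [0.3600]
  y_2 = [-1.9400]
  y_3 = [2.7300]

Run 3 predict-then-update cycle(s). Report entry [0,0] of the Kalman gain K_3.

K[0,0] = 0.3867

step 1: x^-=[2.8300]  P^-=[0.6600]  H_jac=[5.6600]  S=[21.3435]  K=[0.1750]  nu=[-7.6489]  x^+=[1.4913]  P^+=[0.0062]
step 2: x^-=[1.4913]  P^-=[0.1762]  H_jac=[2.9825]  S=[1.7673]  K=[0.2973]  nu=[-4.1639]  x^+=[0.2532]  P^+=[0.0199]
step 3: x^-=[0.2532]  P^-=[0.1899]  H_jac=[0.5064]  S=[0.2487]  K=[0.3867]  nu=[2.6659]  x^+=[1.2841]  P^+=[0.1527]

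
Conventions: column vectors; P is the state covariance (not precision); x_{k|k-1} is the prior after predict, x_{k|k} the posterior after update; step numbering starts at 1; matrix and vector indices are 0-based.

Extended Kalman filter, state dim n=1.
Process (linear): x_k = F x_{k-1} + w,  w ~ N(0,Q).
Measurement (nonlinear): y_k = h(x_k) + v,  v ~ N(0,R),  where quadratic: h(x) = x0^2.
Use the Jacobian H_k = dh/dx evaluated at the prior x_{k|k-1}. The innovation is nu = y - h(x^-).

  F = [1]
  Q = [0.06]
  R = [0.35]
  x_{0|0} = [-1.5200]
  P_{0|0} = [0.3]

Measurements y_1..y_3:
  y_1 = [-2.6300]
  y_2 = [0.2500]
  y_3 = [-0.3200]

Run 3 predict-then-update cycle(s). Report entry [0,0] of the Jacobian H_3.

step 1: x^-=[-1.5200]  P^-=[0.3600]  H_jac=[-3.0400]  S=[3.6770]  K=[-0.2976]  nu=[-4.9404]  x^+=[-0.0496]  P^+=[0.0343]
step 2: x^-=[-0.0496]  P^-=[0.0943]  H_jac=[-0.0991]  S=[0.3509]  K=[-0.0266]  nu=[0.2475]  x^+=[-0.0562]  P^+=[0.0940]
step 3: x^-=[-0.0562]  P^-=[0.1540]  H_jac=[-0.1123]  S=[0.3519]  K=[-0.0491]  nu=[-0.3232]  x^+=[-0.0403]  P^+=[0.1532]

H_jac[0,0] = -0.1123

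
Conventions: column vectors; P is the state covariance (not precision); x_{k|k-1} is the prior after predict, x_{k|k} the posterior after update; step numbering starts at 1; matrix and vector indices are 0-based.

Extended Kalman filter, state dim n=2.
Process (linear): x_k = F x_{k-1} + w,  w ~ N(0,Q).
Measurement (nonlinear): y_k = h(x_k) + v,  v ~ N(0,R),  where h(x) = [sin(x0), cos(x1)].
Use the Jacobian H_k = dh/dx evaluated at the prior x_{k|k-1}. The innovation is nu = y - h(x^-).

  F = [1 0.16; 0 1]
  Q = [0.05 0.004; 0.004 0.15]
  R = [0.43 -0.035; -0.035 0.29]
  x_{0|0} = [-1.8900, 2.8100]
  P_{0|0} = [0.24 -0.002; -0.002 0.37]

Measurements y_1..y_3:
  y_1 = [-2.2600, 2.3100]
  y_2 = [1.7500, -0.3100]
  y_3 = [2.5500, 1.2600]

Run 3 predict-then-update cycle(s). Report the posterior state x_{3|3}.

x_post = [0.1284, 0.8515]

step 1: x^-=[-1.4404, 2.8100]  P^-=[0.2988 0.0612; 0.0612 0.5200]  H_jac=[0.1300 0.0000; 0.0000 -0.3255]  S=[0.4351 -0.0376; -0.0376 0.3451]  K=[0.0851 -0.0485; -0.0243 -0.4932]  nu=[-1.2685, 3.2555]  x^+=[-1.7061, 1.2353]  P^+=[0.2946 0.0523; 0.0523 0.4367]
step 2: x^-=[-1.5085, 1.2353]  P^-=[0.3725 0.1262; 0.1262 0.5867]  H_jac=[0.0623 0.0000; 0.0000 -0.9442]  S=[0.4314 -0.0424; -0.0424 0.8131]  K=[0.0395 -0.1445; -0.0490 -0.6839]  nu=[2.7481, -0.6392]  x^+=[-1.3075, 1.5377]  P^+=[0.3543 0.0458; 0.0458 0.2082]
step 3: x^-=[-1.0614, 1.5377]  P^-=[0.4243 0.0832; 0.0832 0.3582]  H_jac=[0.4876 0.0000; 0.0000 -0.9995]  S=[0.5309 -0.0755; -0.0755 0.6478]  K=[0.3778 -0.0842; -0.0023 -0.5529]  nu=[3.4230, 1.2269]  x^+=[0.1284, 0.8515]  P^+=[0.3392 0.0377; 0.0377 0.1604]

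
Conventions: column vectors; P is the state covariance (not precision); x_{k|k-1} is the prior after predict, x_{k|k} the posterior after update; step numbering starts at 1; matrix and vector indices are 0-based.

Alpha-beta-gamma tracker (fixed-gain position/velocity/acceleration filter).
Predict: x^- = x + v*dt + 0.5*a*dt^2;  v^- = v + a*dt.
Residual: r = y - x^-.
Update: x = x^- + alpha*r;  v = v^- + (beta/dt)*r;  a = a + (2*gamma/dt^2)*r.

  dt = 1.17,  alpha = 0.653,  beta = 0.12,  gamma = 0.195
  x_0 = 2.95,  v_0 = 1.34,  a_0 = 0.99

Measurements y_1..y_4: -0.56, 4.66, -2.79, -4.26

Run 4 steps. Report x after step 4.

x_post = -3.3035

step 1: x_pred=5.1954  r=-5.7554  x^+=1.4371  v^+=1.9080  a^+=-0.6497
step 2: x_pred=3.2248  r=1.4352  x^+=4.1620  v^+=1.2950  a^+=-0.2408
step 3: x_pred=5.5123  r=-8.3023  x^+=0.0909  v^+=0.1617  a^+=-2.6062
step 4: x_pred=-1.5036  r=-2.7564  x^+=-3.3035  v^+=-3.1702  a^+=-3.3915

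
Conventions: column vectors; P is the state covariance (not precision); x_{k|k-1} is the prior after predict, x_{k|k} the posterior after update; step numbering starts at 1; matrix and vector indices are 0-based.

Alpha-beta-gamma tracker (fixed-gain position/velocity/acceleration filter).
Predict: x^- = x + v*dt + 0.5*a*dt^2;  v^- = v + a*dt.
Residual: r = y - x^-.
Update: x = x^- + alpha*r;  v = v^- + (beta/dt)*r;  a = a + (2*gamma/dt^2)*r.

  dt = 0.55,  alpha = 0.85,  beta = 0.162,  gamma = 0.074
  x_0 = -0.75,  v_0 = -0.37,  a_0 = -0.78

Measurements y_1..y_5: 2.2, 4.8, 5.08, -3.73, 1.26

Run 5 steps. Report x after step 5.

x_post = 0.7235

step 1: x_pred=-1.0715  r=3.2715  x^+=1.7093  v^+=0.1646  a^+=0.8206
step 2: x_pred=1.9239  r=2.8761  x^+=4.3686  v^+=1.4631  a^+=2.2277
step 3: x_pred=5.5102  r=-0.4302  x^+=5.1445  v^+=2.5616  a^+=2.0172
step 4: x_pred=6.8585  r=-10.5885  x^+=-2.1417  v^+=0.5523  a^+=-3.1633
step 5: x_pred=-2.3164  r=3.5764  x^+=0.7235  v^+=-0.1341  a^+=-1.4135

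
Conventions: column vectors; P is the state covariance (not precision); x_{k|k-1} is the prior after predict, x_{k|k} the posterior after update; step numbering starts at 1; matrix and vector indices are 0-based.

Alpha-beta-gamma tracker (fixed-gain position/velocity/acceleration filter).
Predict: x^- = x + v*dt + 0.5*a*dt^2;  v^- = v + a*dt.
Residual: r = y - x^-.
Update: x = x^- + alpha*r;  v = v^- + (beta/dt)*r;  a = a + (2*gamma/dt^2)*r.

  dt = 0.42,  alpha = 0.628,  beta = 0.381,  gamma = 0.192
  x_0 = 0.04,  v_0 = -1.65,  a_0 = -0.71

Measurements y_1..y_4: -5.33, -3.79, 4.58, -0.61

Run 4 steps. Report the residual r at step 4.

resid = -3.7121

step 1: x_pred=-0.7156  r=-4.6144  x^+=-3.6135  v^+=-6.1341  a^+=-10.7549
step 2: x_pred=-7.1384  r=3.3484  x^+=-5.0356  v^+=-7.6137  a^+=-3.4660
step 3: x_pred=-8.5391  r=13.1191  x^+=-0.3003  v^+=2.8314  a^+=25.0925
step 4: x_pred=3.1021  r=-3.7121  x^+=0.7709  v^+=10.0029  a^+=17.0118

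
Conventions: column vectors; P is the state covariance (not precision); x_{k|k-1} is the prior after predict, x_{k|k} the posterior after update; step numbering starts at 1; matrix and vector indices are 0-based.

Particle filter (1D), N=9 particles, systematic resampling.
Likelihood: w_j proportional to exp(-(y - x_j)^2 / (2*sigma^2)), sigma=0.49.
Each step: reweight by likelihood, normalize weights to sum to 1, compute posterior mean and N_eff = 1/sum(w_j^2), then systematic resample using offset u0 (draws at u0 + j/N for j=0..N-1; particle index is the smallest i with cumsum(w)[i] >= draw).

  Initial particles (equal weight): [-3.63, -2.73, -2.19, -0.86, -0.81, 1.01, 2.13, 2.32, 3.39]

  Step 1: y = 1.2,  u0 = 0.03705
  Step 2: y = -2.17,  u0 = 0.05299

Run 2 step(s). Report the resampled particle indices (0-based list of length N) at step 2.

step 1: w=[0.0000, 0.0000, 0.0000, 0.0001, 0.0002, 0.7952, 0.1415, 0.0629, 0.0000]  mean=1.2504  Neff=1.5236  idx=[5, 5, 5, 5, 5, 5, 5, 6, 6]
step 2: w=[0.1429, 0.1429, 0.1429, 0.1429, 0.1429, 0.1429, 0.1429, 0.0000, 0.0000]  mean=1.0100  Neff=7.0000  idx=[0, 1, 1, 2, 3, 4, 5, 5, 6]

resampled_idx = [0, 1, 1, 2, 3, 4, 5, 5, 6]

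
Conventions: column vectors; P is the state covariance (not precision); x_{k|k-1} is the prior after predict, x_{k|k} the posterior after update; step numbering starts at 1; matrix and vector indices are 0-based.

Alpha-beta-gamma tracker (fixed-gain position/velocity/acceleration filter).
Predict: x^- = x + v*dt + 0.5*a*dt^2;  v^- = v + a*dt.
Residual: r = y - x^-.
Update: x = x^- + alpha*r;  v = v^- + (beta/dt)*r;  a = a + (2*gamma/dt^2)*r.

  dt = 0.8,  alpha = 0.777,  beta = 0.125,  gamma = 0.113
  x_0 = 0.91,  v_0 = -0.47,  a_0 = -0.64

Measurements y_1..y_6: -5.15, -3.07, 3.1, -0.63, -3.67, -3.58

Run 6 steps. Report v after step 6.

v_post = 0.8895

step 1: x_pred=0.3292  r=-5.4792  x^+=-3.9281  v^+=-1.8381  a^+=-2.5748
step 2: x_pred=-6.2226  r=3.1526  x^+=-3.7730  v^+=-3.4054  a^+=-1.4616
step 3: x_pred=-6.9651  r=10.0651  x^+=0.8555  v^+=-3.0020  a^+=2.0926
step 4: x_pred=-0.8765  r=0.2465  x^+=-0.6850  v^+=-1.2894  a^+=2.1797
step 5: x_pred=-1.0190  r=-2.6510  x^+=-3.0788  v^+=0.0401  a^+=1.2435
step 6: x_pred=-2.6488  r=-0.9312  x^+=-3.3723  v^+=0.8895  a^+=0.9147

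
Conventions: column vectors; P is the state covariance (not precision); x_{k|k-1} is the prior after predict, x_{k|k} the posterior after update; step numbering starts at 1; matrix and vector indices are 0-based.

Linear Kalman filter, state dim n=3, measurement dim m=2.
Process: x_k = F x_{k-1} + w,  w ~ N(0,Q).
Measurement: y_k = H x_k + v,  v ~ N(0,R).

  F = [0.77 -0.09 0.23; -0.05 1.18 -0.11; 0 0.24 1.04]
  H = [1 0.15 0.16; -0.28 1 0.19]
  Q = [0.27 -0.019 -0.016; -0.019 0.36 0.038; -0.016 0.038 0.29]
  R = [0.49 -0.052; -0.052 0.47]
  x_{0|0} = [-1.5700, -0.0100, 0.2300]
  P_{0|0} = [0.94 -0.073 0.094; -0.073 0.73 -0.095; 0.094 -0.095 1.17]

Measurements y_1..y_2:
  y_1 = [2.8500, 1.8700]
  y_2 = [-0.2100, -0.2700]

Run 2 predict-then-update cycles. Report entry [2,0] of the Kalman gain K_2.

step 1: x^-=[-1.1551, 0.0414, 0.2368]  P^-=[0.9425 -0.2647 0.3135; -0.2647 1.4273 -0.0072; 0.3135 -0.0072 1.5501]  S=[1.5248 -0.2641; -0.2641 2.1393]  K=[0.5998 -0.1452; 0.0894 0.7122; 0.3921 0.1417]  nu=[3.9610, 1.4602]  x^+=[1.0086, 1.4355, 1.9968]  P^+=[0.3028 -0.0159 0.0063; -0.0159 0.3635 -0.1994; 0.0063 -0.1994 1.3021]
step 2: x^-=[1.1067, 1.4238, 2.4212]  P^-=[0.5341 -0.1734 0.2974; -0.1734 0.9364 -0.2476; 0.2974 -0.2476 1.6197]  S=[1.1179 -0.1814; -0.1814 1.4781]  K=[0.4773 -0.1217; 0.0389 0.6393; 0.4715 0.0422]  nu=[-1.9177, -1.8439]  x^+=[0.4157, 0.1704, 1.4391]  P^+=[0.2364 -0.0247 0.0467; -0.0247 0.3396 -0.2530; 0.0467 -0.2530 1.3758]

K[2,0] = 0.4715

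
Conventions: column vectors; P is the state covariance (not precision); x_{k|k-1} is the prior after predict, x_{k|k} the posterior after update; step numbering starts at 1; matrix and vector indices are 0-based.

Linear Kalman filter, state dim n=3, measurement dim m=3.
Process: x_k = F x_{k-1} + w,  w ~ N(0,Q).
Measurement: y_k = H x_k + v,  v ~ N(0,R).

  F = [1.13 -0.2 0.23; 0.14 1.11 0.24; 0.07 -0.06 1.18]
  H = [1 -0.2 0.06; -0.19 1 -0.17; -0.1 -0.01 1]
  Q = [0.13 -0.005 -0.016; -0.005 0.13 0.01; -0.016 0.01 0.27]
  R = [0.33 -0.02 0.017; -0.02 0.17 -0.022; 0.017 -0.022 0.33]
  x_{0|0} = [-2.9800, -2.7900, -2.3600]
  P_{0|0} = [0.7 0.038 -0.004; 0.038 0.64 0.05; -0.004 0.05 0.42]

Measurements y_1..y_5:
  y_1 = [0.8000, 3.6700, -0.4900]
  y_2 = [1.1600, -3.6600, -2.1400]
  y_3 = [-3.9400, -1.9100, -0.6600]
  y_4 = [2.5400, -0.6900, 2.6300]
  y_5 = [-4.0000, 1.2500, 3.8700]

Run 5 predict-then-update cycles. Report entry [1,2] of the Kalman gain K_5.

step 1: x^-=[-3.3522, -4.0805, -2.8260]  P^-=[1.0478 0.0426 0.1400; 0.0426 0.9946 0.1599; 0.1400 0.1599 0.8525]  S=[1.4166 -0.3929 0.0729; -0.3929 1.1656 -0.0252; 0.0729 -0.0252 1.1619]  K=[0.7693 0.1043 -0.0160; 0.1307 0.8701 0.1360; 0.0850 0.0341 0.7156]  nu=[3.5057, 6.6332, 1.9600]  x^+=[0.0051, 2.4156, -0.8988]  P^+=[0.2611 0.0578 0.0322; 0.0578 0.1593 0.0353; 0.0322 0.0353 0.2404]
step 2: x^-=[-0.6841, 2.4663, -1.2052]  P^-=[0.4699 0.1022 0.1017; 0.1022 0.3842 0.1257; 0.1017 0.1257 0.6065]  S=[0.7858 -0.0929 0.0841; -0.0929 0.5137 -0.0217; 0.0841 -0.0217 0.9185]  K=[0.5907 0.0985 0.0067; 0.1102 0.6938 0.1279; 0.0808 0.0481 0.6415]  nu=[2.4097, -6.4612, -0.9786]  x^+=[0.0961, -1.8763, -1.9491]  P^+=[0.2009 0.0482 0.0307; 0.0482 0.1280 0.0349; 0.0307 0.0349 0.2154]
step 3: x^-=[0.0355, -2.5371, -2.1806]  P^-=[0.3940 0.0859 0.0886; 0.0859 0.3397 0.1186; 0.0886 0.1186 0.5711]  S=[0.7131 -0.0844 0.0777; -0.0844 0.4732 -0.0200; 0.0777 -0.0200 0.8852]  K=[0.5455 0.0891 0.0088; 0.0999 0.6640 0.1266; 0.0765 0.0500 0.6283]  nu=[-4.3521, 0.2631, 1.4988]  x^+=[-2.3019, -2.6074, -1.5589]  P^+=[0.1855 0.0442 0.0292; 0.0442 0.1224 0.0345; 0.0292 0.0345 0.2108]
step 4: x^-=[-2.4381, -3.5906, -1.8441]  P^-=[0.3749 0.0791 0.0845; 0.0791 0.3307 0.1165; 0.0845 0.1165 0.5644]  S=[0.6958 -0.0854 0.0755; -0.0854 0.4663 -0.0198; 0.0755 -0.0198 0.8791]  K=[0.5326 0.0840 0.0088; 0.0956 0.6573 0.1264; 0.0749 0.0499 0.6258]  nu=[4.3707, 2.1239, 4.1944]  x^+=[0.1049, -1.2466, 1.2140]  P^+=[0.1811 0.0427 0.0286; 0.0427 0.1210 0.0343; 0.0286 0.0343 0.2099]
step 5: x^-=[0.6471, -1.0777, 1.5147]  P^-=[0.3696 0.0765 0.0833; 0.0765 0.3282 0.1158; 0.0833 0.1158 0.5631]  S=[0.6913 -0.0864 0.0748; -0.0864 0.4648 -0.0199; 0.0748 -0.0199 0.8780]  K=[0.5289 0.0818 0.0087; 0.0940 0.6555 0.1263; 0.0744 0.0498 0.6253]  nu=[-4.9536, 2.7082, 2.4092]  x^+=[-1.7305, 0.5358, 2.7874]  P^+=[0.1798 0.0421 0.0285; 0.0421 0.1206 0.0343; 0.0285 0.0343 0.2097]

K[1,2] = 0.1263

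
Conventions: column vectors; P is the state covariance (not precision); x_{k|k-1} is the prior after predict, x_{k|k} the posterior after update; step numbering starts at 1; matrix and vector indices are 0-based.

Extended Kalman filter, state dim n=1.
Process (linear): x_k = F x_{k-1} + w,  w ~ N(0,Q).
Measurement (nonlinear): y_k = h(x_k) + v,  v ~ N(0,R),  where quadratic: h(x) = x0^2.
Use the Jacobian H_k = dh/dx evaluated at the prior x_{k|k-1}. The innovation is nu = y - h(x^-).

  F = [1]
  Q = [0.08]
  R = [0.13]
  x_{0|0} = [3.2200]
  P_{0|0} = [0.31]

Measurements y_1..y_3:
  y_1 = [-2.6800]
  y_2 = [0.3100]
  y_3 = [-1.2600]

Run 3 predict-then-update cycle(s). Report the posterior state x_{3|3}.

x_post = [0.0411]

step 1: x^-=[3.2200]  P^-=[0.3900]  H_jac=[6.4400]  S=[16.3047]  K=[0.1540]  nu=[-13.0484]  x^+=[1.2100]  P^+=[0.0031]
step 2: x^-=[1.2100]  P^-=[0.0831]  H_jac=[2.4200]  S=[0.6167]  K=[0.3261]  nu=[-1.1541]  x^+=[0.8336]  P^+=[0.0175]
step 3: x^-=[0.8336]  P^-=[0.0975]  H_jac=[1.6673]  S=[0.4011]  K=[0.4054]  nu=[-1.9549]  x^+=[0.0411]  P^+=[0.0316]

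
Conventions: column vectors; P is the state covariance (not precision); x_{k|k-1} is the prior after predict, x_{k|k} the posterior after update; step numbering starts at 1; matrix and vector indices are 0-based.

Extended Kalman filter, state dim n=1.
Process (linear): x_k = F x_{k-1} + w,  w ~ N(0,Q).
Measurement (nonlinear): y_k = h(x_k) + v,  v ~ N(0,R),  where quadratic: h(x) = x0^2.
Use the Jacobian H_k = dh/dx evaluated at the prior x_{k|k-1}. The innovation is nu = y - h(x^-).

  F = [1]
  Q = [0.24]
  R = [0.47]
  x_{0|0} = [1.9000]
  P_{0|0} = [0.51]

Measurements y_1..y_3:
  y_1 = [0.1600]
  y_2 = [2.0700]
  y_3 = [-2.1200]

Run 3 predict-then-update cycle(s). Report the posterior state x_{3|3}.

x_post = [0.1567]

step 1: x^-=[1.9000]  P^-=[0.7500]  H_jac=[3.8000]  S=[11.3000]  K=[0.2522]  nu=[-3.4500]  x^+=[1.0299]  P^+=[0.0312]
step 2: x^-=[1.0299]  P^-=[0.2712]  H_jac=[2.0597]  S=[1.6205]  K=[0.3447]  nu=[1.0094]  x^+=[1.3778]  P^+=[0.0787]
step 3: x^-=[1.3778]  P^-=[0.3187]  H_jac=[2.7556]  S=[2.8896]  K=[0.3039]  nu=[-4.0183]  x^+=[0.1567]  P^+=[0.0518]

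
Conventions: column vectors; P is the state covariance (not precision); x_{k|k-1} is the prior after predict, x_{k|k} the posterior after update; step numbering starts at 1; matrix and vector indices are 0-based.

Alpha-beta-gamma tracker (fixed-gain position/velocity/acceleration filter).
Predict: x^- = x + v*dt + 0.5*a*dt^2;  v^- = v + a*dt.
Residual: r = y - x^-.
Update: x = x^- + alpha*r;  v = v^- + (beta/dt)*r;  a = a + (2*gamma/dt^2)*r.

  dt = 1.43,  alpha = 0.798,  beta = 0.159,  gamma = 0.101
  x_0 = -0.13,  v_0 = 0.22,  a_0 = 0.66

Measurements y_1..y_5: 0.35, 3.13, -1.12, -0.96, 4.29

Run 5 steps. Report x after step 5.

x_post = 3.7219

step 1: x_pred=0.8594  r=-0.5094  x^+=0.4529  v^+=1.1072  a^+=0.6097
step 2: x_pred=2.6595  r=0.4705  x^+=3.0350  v^+=2.0313  a^+=0.6562
step 3: x_pred=6.6106  r=-7.7306  x^+=0.4416  v^+=2.1101  a^+=-0.1075
step 4: x_pred=3.3491  r=-4.3091  x^+=-0.0896  v^+=1.4772  a^+=-0.5332
step 5: x_pred=1.4777  r=2.8123  x^+=3.7219  v^+=1.0275  a^+=-0.2554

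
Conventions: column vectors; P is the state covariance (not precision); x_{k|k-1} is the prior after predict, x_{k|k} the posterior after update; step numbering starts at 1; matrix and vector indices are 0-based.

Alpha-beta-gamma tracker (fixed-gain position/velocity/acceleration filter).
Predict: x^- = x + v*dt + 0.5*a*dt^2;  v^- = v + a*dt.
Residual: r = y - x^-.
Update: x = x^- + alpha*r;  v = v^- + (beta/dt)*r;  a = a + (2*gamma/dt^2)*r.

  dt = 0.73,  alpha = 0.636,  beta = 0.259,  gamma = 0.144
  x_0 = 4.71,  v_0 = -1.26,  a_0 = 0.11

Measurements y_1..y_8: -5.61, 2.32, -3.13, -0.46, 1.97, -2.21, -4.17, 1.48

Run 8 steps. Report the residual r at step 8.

resid = -0.7339

step 1: x_pred=3.8195  r=-9.4295  x^+=-2.1777  v^+=-4.5252  a^+=-4.9861
step 2: x_pred=-6.8096  r=9.1296  x^+=-1.0032  v^+=-4.9259  a^+=-0.0521
step 3: x_pred=-4.6130  r=1.4830  x^+=-3.6698  v^+=-4.4378  a^+=0.7494
step 4: x_pred=-6.7097  r=6.2497  x^+=-2.7349  v^+=-1.6734  a^+=4.1270
step 5: x_pred=-2.8568  r=4.8268  x^+=0.2130  v^+=3.0519  a^+=6.7356
step 6: x_pred=4.2356  r=-6.4456  x^+=0.1362  v^+=5.6820  a^+=3.2521
step 7: x_pred=5.1506  r=-9.3206  x^+=-0.7773  v^+=4.7492  a^+=-1.7851
step 8: x_pred=2.2139  r=-0.7339  x^+=1.7472  v^+=3.1857  a^+=-2.1817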